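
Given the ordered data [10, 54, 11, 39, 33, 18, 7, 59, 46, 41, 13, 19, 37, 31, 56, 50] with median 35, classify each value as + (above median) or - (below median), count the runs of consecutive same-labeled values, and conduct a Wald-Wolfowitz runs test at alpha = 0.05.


Step 1: Compute median = 35; label A = above, B = below.
Labels in order: BABABBBAAABBABAA  (n_A = 8, n_B = 8)
Step 2: Count runs R = 10.
Step 3: Under H0 (random ordering), E[R] = 2*n_A*n_B/(n_A+n_B) + 1 = 2*8*8/16 + 1 = 9.0000.
        Var[R] = 2*n_A*n_B*(2*n_A*n_B - n_A - n_B) / ((n_A+n_B)^2 * (n_A+n_B-1)) = 14336/3840 = 3.7333.
        SD[R] = 1.9322.
Step 4: Continuity-corrected z = (R - 0.5 - E[R]) / SD[R] = (10 - 0.5 - 9.0000) / 1.9322 = 0.2588.
Step 5: Two-sided p-value via normal approximation = 2*(1 - Phi(|z|)) = 0.795809.
Step 6: alpha = 0.05. fail to reject H0.

R = 10, z = 0.2588, p = 0.795809, fail to reject H0.


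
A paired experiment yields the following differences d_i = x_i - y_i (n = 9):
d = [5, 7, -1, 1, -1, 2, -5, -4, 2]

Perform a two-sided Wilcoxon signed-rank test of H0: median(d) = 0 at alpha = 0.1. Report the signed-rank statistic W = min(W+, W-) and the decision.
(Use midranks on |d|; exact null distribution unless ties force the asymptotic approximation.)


Step 1: Drop any zero differences (none here) and take |d_i|.
|d| = [5, 7, 1, 1, 1, 2, 5, 4, 2]
Step 2: Midrank |d_i| (ties get averaged ranks).
ranks: |5|->7.5, |7|->9, |1|->2, |1|->2, |1|->2, |2|->4.5, |5|->7.5, |4|->6, |2|->4.5
Step 3: Attach original signs; sum ranks with positive sign and with negative sign.
W+ = 7.5 + 9 + 2 + 4.5 + 4.5 = 27.5
W- = 2 + 2 + 7.5 + 6 = 17.5
(Check: W+ + W- = 45 should equal n(n+1)/2 = 45.)
Step 4: Test statistic W = min(W+, W-) = 17.5.
Step 5: Ties in |d|, so use the tie-corrected normal approximation.
        E[W] = n(n+1)/4 = 9*10/4 = 22.5.
        Tie groups: |d|=1 (t=3), |d|=2 (t=2), |d|=5 (t=2); sum(t^3 - t) = 36.
        Var[W] = n(n+1)(2n+1)/24 - sum(t^3-t)/48 = 1710/24 - 36/48 = 70.5.
        z = (W - E[W]) / sqrt(Var[W]) = (17.5 - 22.5) / 8.3964 = -0.5955.
        Two-sided p = 2*Phi(z) = 0.551515.
Step 6: alpha = 0.1. fail to reject H0.

W+ = 27.5, W- = 17.5, W = min = 17.5, p = 0.551515, fail to reject H0.


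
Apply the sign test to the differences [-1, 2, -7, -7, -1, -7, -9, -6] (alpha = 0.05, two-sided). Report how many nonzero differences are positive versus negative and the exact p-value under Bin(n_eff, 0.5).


Step 1: Discard zero differences. Original n = 8; n_eff = number of nonzero differences = 8.
Nonzero differences (with sign): -1, +2, -7, -7, -1, -7, -9, -6
Step 2: Count signs: positive = 1, negative = 7.
Step 3: Under H0: P(positive) = 0.5, so the number of positives S ~ Bin(8, 0.5).
Step 4: Two-sided exact p-value = sum of Bin(8,0.5) probabilities at or below the observed probability = 0.070312.
Step 5: alpha = 0.05. fail to reject H0.

n_eff = 8, pos = 1, neg = 7, p = 0.070312, fail to reject H0.


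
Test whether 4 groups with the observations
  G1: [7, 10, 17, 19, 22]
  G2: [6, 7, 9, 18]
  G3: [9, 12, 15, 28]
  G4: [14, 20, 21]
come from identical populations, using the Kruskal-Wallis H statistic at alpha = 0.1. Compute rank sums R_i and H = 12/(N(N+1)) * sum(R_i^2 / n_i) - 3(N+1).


Step 1: Combine all N = 16 observations and assign midranks.
sorted (value, group, rank): (6,G2,1), (7,G1,2.5), (7,G2,2.5), (9,G2,4.5), (9,G3,4.5), (10,G1,6), (12,G3,7), (14,G4,8), (15,G3,9), (17,G1,10), (18,G2,11), (19,G1,12), (20,G4,13), (21,G4,14), (22,G1,15), (28,G3,16)
Step 2: Sum ranks within each group.
R_1 = 45.5 (n_1 = 5)
R_2 = 19 (n_2 = 4)
R_3 = 36.5 (n_3 = 4)
R_4 = 35 (n_4 = 3)
Step 3: H = 12/(N(N+1)) * sum(R_i^2/n_i) - 3(N+1)
     = 12/(16*17) * (45.5^2/5 + 19^2/4 + 36.5^2/4 + 35^2/3) - 3*17
     = 0.044118 * 1245.7 - 51
     = 3.957169.
Step 4: Ties present; correction factor C = 1 - 12/(16^3 - 16) = 0.997059. Corrected H = 3.957169 / 0.997059 = 3.968842.
Step 5: Under H0, H ~ chi^2(3); p-value = 0.264848.
Step 6: alpha = 0.1. fail to reject H0.

H = 3.9688, df = 3, p = 0.264848, fail to reject H0.


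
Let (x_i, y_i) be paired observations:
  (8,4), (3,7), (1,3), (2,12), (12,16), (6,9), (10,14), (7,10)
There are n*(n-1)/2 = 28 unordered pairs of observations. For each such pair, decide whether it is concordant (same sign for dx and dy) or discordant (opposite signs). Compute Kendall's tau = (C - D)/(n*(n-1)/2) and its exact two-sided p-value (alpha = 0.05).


Step 1: Enumerate the 28 unordered pairs (i,j) with i<j and classify each by sign(x_j-x_i) * sign(y_j-y_i).
  (1,2):dx=-5,dy=+3->D; (1,3):dx=-7,dy=-1->C; (1,4):dx=-6,dy=+8->D; (1,5):dx=+4,dy=+12->C
  (1,6):dx=-2,dy=+5->D; (1,7):dx=+2,dy=+10->C; (1,8):dx=-1,dy=+6->D; (2,3):dx=-2,dy=-4->C
  (2,4):dx=-1,dy=+5->D; (2,5):dx=+9,dy=+9->C; (2,6):dx=+3,dy=+2->C; (2,7):dx=+7,dy=+7->C
  (2,8):dx=+4,dy=+3->C; (3,4):dx=+1,dy=+9->C; (3,5):dx=+11,dy=+13->C; (3,6):dx=+5,dy=+6->C
  (3,7):dx=+9,dy=+11->C; (3,8):dx=+6,dy=+7->C; (4,5):dx=+10,dy=+4->C; (4,6):dx=+4,dy=-3->D
  (4,7):dx=+8,dy=+2->C; (4,8):dx=+5,dy=-2->D; (5,6):dx=-6,dy=-7->C; (5,7):dx=-2,dy=-2->C
  (5,8):dx=-5,dy=-6->C; (6,7):dx=+4,dy=+5->C; (6,8):dx=+1,dy=+1->C; (7,8):dx=-3,dy=-4->C
Step 2: C = 21, D = 7, total pairs = 28.
Step 3: tau = (C - D)/(n(n-1)/2) = (21 - 7)/28 = 0.500000.
Step 4: Exact two-sided p-value (enumerate n! = 40320 permutations of y under H0): p = 0.108681.
Step 5: alpha = 0.05. fail to reject H0.

tau_b = 0.5000 (C=21, D=7), p = 0.108681, fail to reject H0.


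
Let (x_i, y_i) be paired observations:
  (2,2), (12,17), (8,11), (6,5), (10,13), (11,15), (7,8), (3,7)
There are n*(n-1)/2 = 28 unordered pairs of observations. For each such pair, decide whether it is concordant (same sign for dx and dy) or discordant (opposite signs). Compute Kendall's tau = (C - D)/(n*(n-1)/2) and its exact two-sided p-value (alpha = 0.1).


Step 1: Enumerate the 28 unordered pairs (i,j) with i<j and classify each by sign(x_j-x_i) * sign(y_j-y_i).
  (1,2):dx=+10,dy=+15->C; (1,3):dx=+6,dy=+9->C; (1,4):dx=+4,dy=+3->C; (1,5):dx=+8,dy=+11->C
  (1,6):dx=+9,dy=+13->C; (1,7):dx=+5,dy=+6->C; (1,8):dx=+1,dy=+5->C; (2,3):dx=-4,dy=-6->C
  (2,4):dx=-6,dy=-12->C; (2,5):dx=-2,dy=-4->C; (2,6):dx=-1,dy=-2->C; (2,7):dx=-5,dy=-9->C
  (2,8):dx=-9,dy=-10->C; (3,4):dx=-2,dy=-6->C; (3,5):dx=+2,dy=+2->C; (3,6):dx=+3,dy=+4->C
  (3,7):dx=-1,dy=-3->C; (3,8):dx=-5,dy=-4->C; (4,5):dx=+4,dy=+8->C; (4,6):dx=+5,dy=+10->C
  (4,7):dx=+1,dy=+3->C; (4,8):dx=-3,dy=+2->D; (5,6):dx=+1,dy=+2->C; (5,7):dx=-3,dy=-5->C
  (5,8):dx=-7,dy=-6->C; (6,7):dx=-4,dy=-7->C; (6,8):dx=-8,dy=-8->C; (7,8):dx=-4,dy=-1->C
Step 2: C = 27, D = 1, total pairs = 28.
Step 3: tau = (C - D)/(n(n-1)/2) = (27 - 1)/28 = 0.928571.
Step 4: Exact two-sided p-value (enumerate n! = 40320 permutations of y under H0): p = 0.000397.
Step 5: alpha = 0.1. reject H0.

tau_b = 0.9286 (C=27, D=1), p = 0.000397, reject H0.


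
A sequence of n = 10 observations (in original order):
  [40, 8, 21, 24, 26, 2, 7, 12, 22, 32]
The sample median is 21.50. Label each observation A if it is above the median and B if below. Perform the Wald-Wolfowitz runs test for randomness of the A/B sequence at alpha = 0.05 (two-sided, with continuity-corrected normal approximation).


Step 1: Compute median = 21.50; label A = above, B = below.
Labels in order: ABBAABBBAA  (n_A = 5, n_B = 5)
Step 2: Count runs R = 5.
Step 3: Under H0 (random ordering), E[R] = 2*n_A*n_B/(n_A+n_B) + 1 = 2*5*5/10 + 1 = 6.0000.
        Var[R] = 2*n_A*n_B*(2*n_A*n_B - n_A - n_B) / ((n_A+n_B)^2 * (n_A+n_B-1)) = 2000/900 = 2.2222.
        SD[R] = 1.4907.
Step 4: Continuity-corrected z = (R + 0.5 - E[R]) / SD[R] = (5 + 0.5 - 6.0000) / 1.4907 = -0.3354.
Step 5: Two-sided p-value via normal approximation = 2*(1 - Phi(|z|)) = 0.737316.
Step 6: alpha = 0.05. fail to reject H0.

R = 5, z = -0.3354, p = 0.737316, fail to reject H0.


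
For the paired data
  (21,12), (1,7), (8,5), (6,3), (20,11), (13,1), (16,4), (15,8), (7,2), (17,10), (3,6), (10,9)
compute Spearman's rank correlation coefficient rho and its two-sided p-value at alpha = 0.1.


Step 1: Rank x and y separately (midranks; no ties here).
rank(x): 21->12, 1->1, 8->5, 6->3, 20->11, 13->7, 16->9, 15->8, 7->4, 17->10, 3->2, 10->6
rank(y): 12->12, 7->7, 5->5, 3->3, 11->11, 1->1, 4->4, 8->8, 2->2, 10->10, 6->6, 9->9
Step 2: d_i = R_x(i) - R_y(i); compute d_i^2.
  (12-12)^2=0, (1-7)^2=36, (5-5)^2=0, (3-3)^2=0, (11-11)^2=0, (7-1)^2=36, (9-4)^2=25, (8-8)^2=0, (4-2)^2=4, (10-10)^2=0, (2-6)^2=16, (6-9)^2=9
sum(d^2) = 126.
Step 3: rho = 1 - 6*126 / (12*(12^2 - 1)) = 1 - 756/1716 = 0.559441.
Step 4: Under H0, t = rho * sqrt((n-2)/(1-rho^2)) = 2.1344 ~ t(10).
Step 5: Two-sided p-value from the t-distribution with 10 df = 0.058589.
Step 6: alpha = 0.1. reject H0.

rho = 0.5594, p = 0.058589, reject H0 at alpha = 0.1.


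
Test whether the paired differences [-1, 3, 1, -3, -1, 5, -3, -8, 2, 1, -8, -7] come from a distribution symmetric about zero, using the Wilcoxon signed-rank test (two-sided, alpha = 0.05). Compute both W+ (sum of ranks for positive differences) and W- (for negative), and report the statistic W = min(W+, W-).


Step 1: Drop any zero differences (none here) and take |d_i|.
|d| = [1, 3, 1, 3, 1, 5, 3, 8, 2, 1, 8, 7]
Step 2: Midrank |d_i| (ties get averaged ranks).
ranks: |1|->2.5, |3|->7, |1|->2.5, |3|->7, |1|->2.5, |5|->9, |3|->7, |8|->11.5, |2|->5, |1|->2.5, |8|->11.5, |7|->10
Step 3: Attach original signs; sum ranks with positive sign and with negative sign.
W+ = 7 + 2.5 + 9 + 5 + 2.5 = 26
W- = 2.5 + 7 + 2.5 + 7 + 11.5 + 11.5 + 10 = 52
(Check: W+ + W- = 78 should equal n(n+1)/2 = 78.)
Step 4: Test statistic W = min(W+, W-) = 26.
Step 5: Ties in |d|, so use the tie-corrected normal approximation.
        E[W] = n(n+1)/4 = 12*13/4 = 39.
        Tie groups: |d|=1 (t=4), |d|=3 (t=3), |d|=8 (t=2); sum(t^3 - t) = 90.
        Var[W] = n(n+1)(2n+1)/24 - sum(t^3-t)/48 = 3900/24 - 90/48 = 160.625.
        z = (W - E[W]) / sqrt(Var[W]) = (26 - 39) / 12.6738 = -1.0257.
        Two-sided p = 2*Phi(z) = 0.305015.
Step 6: alpha = 0.05. fail to reject H0.

W+ = 26, W- = 52, W = min = 26, p = 0.305015, fail to reject H0.


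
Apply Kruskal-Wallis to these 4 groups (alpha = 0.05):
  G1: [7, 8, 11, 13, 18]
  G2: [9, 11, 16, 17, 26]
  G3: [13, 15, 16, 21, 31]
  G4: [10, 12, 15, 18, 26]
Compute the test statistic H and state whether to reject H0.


Step 1: Combine all N = 20 observations and assign midranks.
sorted (value, group, rank): (7,G1,1), (8,G1,2), (9,G2,3), (10,G4,4), (11,G1,5.5), (11,G2,5.5), (12,G4,7), (13,G1,8.5), (13,G3,8.5), (15,G3,10.5), (15,G4,10.5), (16,G2,12.5), (16,G3,12.5), (17,G2,14), (18,G1,15.5), (18,G4,15.5), (21,G3,17), (26,G2,18.5), (26,G4,18.5), (31,G3,20)
Step 2: Sum ranks within each group.
R_1 = 32.5 (n_1 = 5)
R_2 = 53.5 (n_2 = 5)
R_3 = 68.5 (n_3 = 5)
R_4 = 55.5 (n_4 = 5)
Step 3: H = 12/(N(N+1)) * sum(R_i^2/n_i) - 3(N+1)
     = 12/(20*21) * (32.5^2/5 + 53.5^2/5 + 68.5^2/5 + 55.5^2/5) - 3*21
     = 0.028571 * 2338.2 - 63
     = 3.805714.
Step 4: Ties present; correction factor C = 1 - 36/(20^3 - 20) = 0.995489. Corrected H = 3.805714 / 0.995489 = 3.822961.
Step 5: Under H0, H ~ chi^2(3); p-value = 0.281227.
Step 6: alpha = 0.05. fail to reject H0.

H = 3.8230, df = 3, p = 0.281227, fail to reject H0.


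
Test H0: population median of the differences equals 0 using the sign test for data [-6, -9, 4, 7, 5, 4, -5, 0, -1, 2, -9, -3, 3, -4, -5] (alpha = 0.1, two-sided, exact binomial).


Step 1: Discard zero differences. Original n = 15; n_eff = number of nonzero differences = 14.
Nonzero differences (with sign): -6, -9, +4, +7, +5, +4, -5, -1, +2, -9, -3, +3, -4, -5
Step 2: Count signs: positive = 6, negative = 8.
Step 3: Under H0: P(positive) = 0.5, so the number of positives S ~ Bin(14, 0.5).
Step 4: Two-sided exact p-value = sum of Bin(14,0.5) probabilities at or below the observed probability = 0.790527.
Step 5: alpha = 0.1. fail to reject H0.

n_eff = 14, pos = 6, neg = 8, p = 0.790527, fail to reject H0.


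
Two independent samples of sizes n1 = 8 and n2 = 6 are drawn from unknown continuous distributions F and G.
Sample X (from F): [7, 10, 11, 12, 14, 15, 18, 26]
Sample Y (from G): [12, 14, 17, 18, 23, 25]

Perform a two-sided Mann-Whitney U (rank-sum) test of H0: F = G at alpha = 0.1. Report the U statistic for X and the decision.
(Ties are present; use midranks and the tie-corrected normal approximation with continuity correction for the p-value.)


Step 1: Combine and sort all 14 observations; assign midranks.
sorted (value, group): (7,X), (10,X), (11,X), (12,X), (12,Y), (14,X), (14,Y), (15,X), (17,Y), (18,X), (18,Y), (23,Y), (25,Y), (26,X)
ranks: 7->1, 10->2, 11->3, 12->4.5, 12->4.5, 14->6.5, 14->6.5, 15->8, 17->9, 18->10.5, 18->10.5, 23->12, 25->13, 26->14
Step 2: Rank sum for X: R1 = 1 + 2 + 3 + 4.5 + 6.5 + 8 + 10.5 + 14 = 49.5.
Step 3: U_X = R1 - n1(n1+1)/2 = 49.5 - 8*9/2 = 49.5 - 36 = 13.5.
       U_Y = n1*n2 - U_X = 48 - 13.5 = 34.5.
Step 4: Ties are present, so use the tie-corrected normal approximation (with continuity correction) for the p-value.
Step 5: p-value = 0.195227; compare to alpha = 0.1. fail to reject H0.

U_X = 13.5, p = 0.195227, fail to reject H0 at alpha = 0.1.


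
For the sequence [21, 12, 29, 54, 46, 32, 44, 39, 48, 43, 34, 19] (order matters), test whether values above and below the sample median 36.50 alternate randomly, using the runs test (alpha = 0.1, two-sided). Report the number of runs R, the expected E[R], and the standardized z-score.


Step 1: Compute median = 36.50; label A = above, B = below.
Labels in order: BBBAABAAAABB  (n_A = 6, n_B = 6)
Step 2: Count runs R = 5.
Step 3: Under H0 (random ordering), E[R] = 2*n_A*n_B/(n_A+n_B) + 1 = 2*6*6/12 + 1 = 7.0000.
        Var[R] = 2*n_A*n_B*(2*n_A*n_B - n_A - n_B) / ((n_A+n_B)^2 * (n_A+n_B-1)) = 4320/1584 = 2.7273.
        SD[R] = 1.6514.
Step 4: Continuity-corrected z = (R + 0.5 - E[R]) / SD[R] = (5 + 0.5 - 7.0000) / 1.6514 = -0.9083.
Step 5: Two-sided p-value via normal approximation = 2*(1 - Phi(|z|)) = 0.363722.
Step 6: alpha = 0.1. fail to reject H0.

R = 5, z = -0.9083, p = 0.363722, fail to reject H0.


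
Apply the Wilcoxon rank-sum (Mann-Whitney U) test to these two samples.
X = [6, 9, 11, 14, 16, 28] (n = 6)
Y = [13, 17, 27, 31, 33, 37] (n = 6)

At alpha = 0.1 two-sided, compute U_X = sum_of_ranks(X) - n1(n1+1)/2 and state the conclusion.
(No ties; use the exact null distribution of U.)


Step 1: Combine and sort all 12 observations; assign midranks.
sorted (value, group): (6,X), (9,X), (11,X), (13,Y), (14,X), (16,X), (17,Y), (27,Y), (28,X), (31,Y), (33,Y), (37,Y)
ranks: 6->1, 9->2, 11->3, 13->4, 14->5, 16->6, 17->7, 27->8, 28->9, 31->10, 33->11, 37->12
Step 2: Rank sum for X: R1 = 1 + 2 + 3 + 5 + 6 + 9 = 26.
Step 3: U_X = R1 - n1(n1+1)/2 = 26 - 6*7/2 = 26 - 21 = 5.
       U_Y = n1*n2 - U_X = 36 - 5 = 31.
Step 4: No ties, so the exact null distribution of U (based on enumerating the C(12,6) = 924 equally likely rank assignments) gives the two-sided p-value.
Step 5: p-value = 0.041126; compare to alpha = 0.1. reject H0.

U_X = 5, p = 0.041126, reject H0 at alpha = 0.1.


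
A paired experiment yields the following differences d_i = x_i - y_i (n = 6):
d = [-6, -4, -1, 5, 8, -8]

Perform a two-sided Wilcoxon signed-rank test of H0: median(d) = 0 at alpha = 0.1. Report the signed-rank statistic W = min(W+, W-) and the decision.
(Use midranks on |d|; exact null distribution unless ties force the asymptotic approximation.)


Step 1: Drop any zero differences (none here) and take |d_i|.
|d| = [6, 4, 1, 5, 8, 8]
Step 2: Midrank |d_i| (ties get averaged ranks).
ranks: |6|->4, |4|->2, |1|->1, |5|->3, |8|->5.5, |8|->5.5
Step 3: Attach original signs; sum ranks with positive sign and with negative sign.
W+ = 3 + 5.5 = 8.5
W- = 4 + 2 + 1 + 5.5 = 12.5
(Check: W+ + W- = 21 should equal n(n+1)/2 = 21.)
Step 4: Test statistic W = min(W+, W-) = 8.5.
Step 5: Ties in |d|, so use the tie-corrected normal approximation.
        E[W] = n(n+1)/4 = 6*7/4 = 10.5.
        Tie groups: |d|=8 (t=2); sum(t^3 - t) = 6.
        Var[W] = n(n+1)(2n+1)/24 - sum(t^3-t)/48 = 546/24 - 6/48 = 22.625.
        z = (W - E[W]) / sqrt(Var[W]) = (8.5 - 10.5) / 4.7566 = -0.4205.
        Two-sided p = 2*Phi(z) = 0.674142.
Step 6: alpha = 0.1. fail to reject H0.

W+ = 8.5, W- = 12.5, W = min = 8.5, p = 0.674142, fail to reject H0.


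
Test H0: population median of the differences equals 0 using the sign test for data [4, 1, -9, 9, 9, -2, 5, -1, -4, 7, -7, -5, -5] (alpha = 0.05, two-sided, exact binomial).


Step 1: Discard zero differences. Original n = 13; n_eff = number of nonzero differences = 13.
Nonzero differences (with sign): +4, +1, -9, +9, +9, -2, +5, -1, -4, +7, -7, -5, -5
Step 2: Count signs: positive = 6, negative = 7.
Step 3: Under H0: P(positive) = 0.5, so the number of positives S ~ Bin(13, 0.5).
Step 4: Two-sided exact p-value = sum of Bin(13,0.5) probabilities at or below the observed probability = 1.000000.
Step 5: alpha = 0.05. fail to reject H0.

n_eff = 13, pos = 6, neg = 7, p = 1.000000, fail to reject H0.


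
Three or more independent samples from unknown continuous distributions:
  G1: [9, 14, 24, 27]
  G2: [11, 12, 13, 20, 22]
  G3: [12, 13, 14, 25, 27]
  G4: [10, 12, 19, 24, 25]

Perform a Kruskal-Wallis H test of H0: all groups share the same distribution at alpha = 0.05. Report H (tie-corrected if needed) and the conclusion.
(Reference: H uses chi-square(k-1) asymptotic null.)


Step 1: Combine all N = 19 observations and assign midranks.
sorted (value, group, rank): (9,G1,1), (10,G4,2), (11,G2,3), (12,G2,5), (12,G3,5), (12,G4,5), (13,G2,7.5), (13,G3,7.5), (14,G1,9.5), (14,G3,9.5), (19,G4,11), (20,G2,12), (22,G2,13), (24,G1,14.5), (24,G4,14.5), (25,G3,16.5), (25,G4,16.5), (27,G1,18.5), (27,G3,18.5)
Step 2: Sum ranks within each group.
R_1 = 43.5 (n_1 = 4)
R_2 = 40.5 (n_2 = 5)
R_3 = 57 (n_3 = 5)
R_4 = 49 (n_4 = 5)
Step 3: H = 12/(N(N+1)) * sum(R_i^2/n_i) - 3(N+1)
     = 12/(19*20) * (43.5^2/4 + 40.5^2/5 + 57^2/5 + 49^2/5) - 3*20
     = 0.031579 * 1931.11 - 60
     = 0.982500.
Step 4: Ties present; correction factor C = 1 - 54/(19^3 - 19) = 0.992105. Corrected H = 0.982500 / 0.992105 = 0.990318.
Step 5: Under H0, H ~ chi^2(3); p-value = 0.803595.
Step 6: alpha = 0.05. fail to reject H0.

H = 0.9903, df = 3, p = 0.803595, fail to reject H0.


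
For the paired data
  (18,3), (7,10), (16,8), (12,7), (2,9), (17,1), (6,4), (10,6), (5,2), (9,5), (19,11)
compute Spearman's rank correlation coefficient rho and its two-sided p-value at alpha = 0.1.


Step 1: Rank x and y separately (midranks; no ties here).
rank(x): 18->10, 7->4, 16->8, 12->7, 2->1, 17->9, 6->3, 10->6, 5->2, 9->5, 19->11
rank(y): 3->3, 10->10, 8->8, 7->7, 9->9, 1->1, 4->4, 6->6, 2->2, 5->5, 11->11
Step 2: d_i = R_x(i) - R_y(i); compute d_i^2.
  (10-3)^2=49, (4-10)^2=36, (8-8)^2=0, (7-7)^2=0, (1-9)^2=64, (9-1)^2=64, (3-4)^2=1, (6-6)^2=0, (2-2)^2=0, (5-5)^2=0, (11-11)^2=0
sum(d^2) = 214.
Step 3: rho = 1 - 6*214 / (11*(11^2 - 1)) = 1 - 1284/1320 = 0.027273.
Step 4: Under H0, t = rho * sqrt((n-2)/(1-rho^2)) = 0.0818 ~ t(9).
Step 5: Two-sided p-value from the t-distribution with 9 df = 0.936558.
Step 6: alpha = 0.1. fail to reject H0.

rho = 0.0273, p = 0.936558, fail to reject H0 at alpha = 0.1.


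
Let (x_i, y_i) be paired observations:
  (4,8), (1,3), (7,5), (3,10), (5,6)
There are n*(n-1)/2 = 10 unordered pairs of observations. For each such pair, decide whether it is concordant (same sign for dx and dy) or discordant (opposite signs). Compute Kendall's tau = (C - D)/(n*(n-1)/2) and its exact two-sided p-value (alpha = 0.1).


Step 1: Enumerate the 10 unordered pairs (i,j) with i<j and classify each by sign(x_j-x_i) * sign(y_j-y_i).
  (1,2):dx=-3,dy=-5->C; (1,3):dx=+3,dy=-3->D; (1,4):dx=-1,dy=+2->D; (1,5):dx=+1,dy=-2->D
  (2,3):dx=+6,dy=+2->C; (2,4):dx=+2,dy=+7->C; (2,5):dx=+4,dy=+3->C; (3,4):dx=-4,dy=+5->D
  (3,5):dx=-2,dy=+1->D; (4,5):dx=+2,dy=-4->D
Step 2: C = 4, D = 6, total pairs = 10.
Step 3: tau = (C - D)/(n(n-1)/2) = (4 - 6)/10 = -0.200000.
Step 4: Exact two-sided p-value (enumerate n! = 120 permutations of y under H0): p = 0.816667.
Step 5: alpha = 0.1. fail to reject H0.

tau_b = -0.2000 (C=4, D=6), p = 0.816667, fail to reject H0.


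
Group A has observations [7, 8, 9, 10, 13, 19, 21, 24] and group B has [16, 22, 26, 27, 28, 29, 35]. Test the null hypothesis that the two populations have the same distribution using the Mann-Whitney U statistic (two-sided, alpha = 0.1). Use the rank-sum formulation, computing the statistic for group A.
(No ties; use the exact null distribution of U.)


Step 1: Combine and sort all 15 observations; assign midranks.
sorted (value, group): (7,X), (8,X), (9,X), (10,X), (13,X), (16,Y), (19,X), (21,X), (22,Y), (24,X), (26,Y), (27,Y), (28,Y), (29,Y), (35,Y)
ranks: 7->1, 8->2, 9->3, 10->4, 13->5, 16->6, 19->7, 21->8, 22->9, 24->10, 26->11, 27->12, 28->13, 29->14, 35->15
Step 2: Rank sum for X: R1 = 1 + 2 + 3 + 4 + 5 + 7 + 8 + 10 = 40.
Step 3: U_X = R1 - n1(n1+1)/2 = 40 - 8*9/2 = 40 - 36 = 4.
       U_Y = n1*n2 - U_X = 56 - 4 = 52.
Step 4: No ties, so the exact null distribution of U (based on enumerating the C(15,8) = 6435 equally likely rank assignments) gives the two-sided p-value.
Step 5: p-value = 0.003730; compare to alpha = 0.1. reject H0.

U_X = 4, p = 0.003730, reject H0 at alpha = 0.1.


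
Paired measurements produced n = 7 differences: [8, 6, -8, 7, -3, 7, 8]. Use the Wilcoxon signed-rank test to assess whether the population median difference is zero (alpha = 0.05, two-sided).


Step 1: Drop any zero differences (none here) and take |d_i|.
|d| = [8, 6, 8, 7, 3, 7, 8]
Step 2: Midrank |d_i| (ties get averaged ranks).
ranks: |8|->6, |6|->2, |8|->6, |7|->3.5, |3|->1, |7|->3.5, |8|->6
Step 3: Attach original signs; sum ranks with positive sign and with negative sign.
W+ = 6 + 2 + 3.5 + 3.5 + 6 = 21
W- = 6 + 1 = 7
(Check: W+ + W- = 28 should equal n(n+1)/2 = 28.)
Step 4: Test statistic W = min(W+, W-) = 7.
Step 5: Ties in |d|, so use the tie-corrected normal approximation.
        E[W] = n(n+1)/4 = 7*8/4 = 14.
        Tie groups: |d|=7 (t=2), |d|=8 (t=3); sum(t^3 - t) = 30.
        Var[W] = n(n+1)(2n+1)/24 - sum(t^3-t)/48 = 840/24 - 30/48 = 34.375.
        z = (W - E[W]) / sqrt(Var[W]) = (7 - 14) / 5.8630 = -1.1939.
        Two-sided p = 2*Phi(z) = 0.232508.
Step 6: alpha = 0.05. fail to reject H0.

W+ = 21, W- = 7, W = min = 7, p = 0.232508, fail to reject H0.


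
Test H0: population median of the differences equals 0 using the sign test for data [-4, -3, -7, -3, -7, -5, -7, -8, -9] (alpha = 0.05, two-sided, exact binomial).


Step 1: Discard zero differences. Original n = 9; n_eff = number of nonzero differences = 9.
Nonzero differences (with sign): -4, -3, -7, -3, -7, -5, -7, -8, -9
Step 2: Count signs: positive = 0, negative = 9.
Step 3: Under H0: P(positive) = 0.5, so the number of positives S ~ Bin(9, 0.5).
Step 4: Two-sided exact p-value = sum of Bin(9,0.5) probabilities at or below the observed probability = 0.003906.
Step 5: alpha = 0.05. reject H0.

n_eff = 9, pos = 0, neg = 9, p = 0.003906, reject H0.


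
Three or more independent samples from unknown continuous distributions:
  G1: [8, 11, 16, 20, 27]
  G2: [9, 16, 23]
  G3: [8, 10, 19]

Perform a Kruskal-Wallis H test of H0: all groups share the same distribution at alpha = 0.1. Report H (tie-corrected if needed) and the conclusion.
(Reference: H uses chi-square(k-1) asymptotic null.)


Step 1: Combine all N = 11 observations and assign midranks.
sorted (value, group, rank): (8,G1,1.5), (8,G3,1.5), (9,G2,3), (10,G3,4), (11,G1,5), (16,G1,6.5), (16,G2,6.5), (19,G3,8), (20,G1,9), (23,G2,10), (27,G1,11)
Step 2: Sum ranks within each group.
R_1 = 33 (n_1 = 5)
R_2 = 19.5 (n_2 = 3)
R_3 = 13.5 (n_3 = 3)
Step 3: H = 12/(N(N+1)) * sum(R_i^2/n_i) - 3(N+1)
     = 12/(11*12) * (33^2/5 + 19.5^2/3 + 13.5^2/3) - 3*12
     = 0.090909 * 405.3 - 36
     = 0.845455.
Step 4: Ties present; correction factor C = 1 - 12/(11^3 - 11) = 0.990909. Corrected H = 0.845455 / 0.990909 = 0.853211.
Step 5: Under H0, H ~ chi^2(2); p-value = 0.652721.
Step 6: alpha = 0.1. fail to reject H0.

H = 0.8532, df = 2, p = 0.652721, fail to reject H0.


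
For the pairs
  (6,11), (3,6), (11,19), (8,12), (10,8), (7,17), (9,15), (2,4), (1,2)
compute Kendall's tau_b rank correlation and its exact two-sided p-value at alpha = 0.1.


Step 1: Enumerate the 36 unordered pairs (i,j) with i<j and classify each by sign(x_j-x_i) * sign(y_j-y_i).
  (1,2):dx=-3,dy=-5->C; (1,3):dx=+5,dy=+8->C; (1,4):dx=+2,dy=+1->C; (1,5):dx=+4,dy=-3->D
  (1,6):dx=+1,dy=+6->C; (1,7):dx=+3,dy=+4->C; (1,8):dx=-4,dy=-7->C; (1,9):dx=-5,dy=-9->C
  (2,3):dx=+8,dy=+13->C; (2,4):dx=+5,dy=+6->C; (2,5):dx=+7,dy=+2->C; (2,6):dx=+4,dy=+11->C
  (2,7):dx=+6,dy=+9->C; (2,8):dx=-1,dy=-2->C; (2,9):dx=-2,dy=-4->C; (3,4):dx=-3,dy=-7->C
  (3,5):dx=-1,dy=-11->C; (3,6):dx=-4,dy=-2->C; (3,7):dx=-2,dy=-4->C; (3,8):dx=-9,dy=-15->C
  (3,9):dx=-10,dy=-17->C; (4,5):dx=+2,dy=-4->D; (4,6):dx=-1,dy=+5->D; (4,7):dx=+1,dy=+3->C
  (4,8):dx=-6,dy=-8->C; (4,9):dx=-7,dy=-10->C; (5,6):dx=-3,dy=+9->D; (5,7):dx=-1,dy=+7->D
  (5,8):dx=-8,dy=-4->C; (5,9):dx=-9,dy=-6->C; (6,7):dx=+2,dy=-2->D; (6,8):dx=-5,dy=-13->C
  (6,9):dx=-6,dy=-15->C; (7,8):dx=-7,dy=-11->C; (7,9):dx=-8,dy=-13->C; (8,9):dx=-1,dy=-2->C
Step 2: C = 30, D = 6, total pairs = 36.
Step 3: tau = (C - D)/(n(n-1)/2) = (30 - 6)/36 = 0.666667.
Step 4: Exact two-sided p-value (enumerate n! = 362880 permutations of y under H0): p = 0.012665.
Step 5: alpha = 0.1. reject H0.

tau_b = 0.6667 (C=30, D=6), p = 0.012665, reject H0.


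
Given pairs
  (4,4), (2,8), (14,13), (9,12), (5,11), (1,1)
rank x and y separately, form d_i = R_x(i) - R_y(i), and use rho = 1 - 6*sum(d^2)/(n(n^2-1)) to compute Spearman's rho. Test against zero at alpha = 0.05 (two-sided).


Step 1: Rank x and y separately (midranks; no ties here).
rank(x): 4->3, 2->2, 14->6, 9->5, 5->4, 1->1
rank(y): 4->2, 8->3, 13->6, 12->5, 11->4, 1->1
Step 2: d_i = R_x(i) - R_y(i); compute d_i^2.
  (3-2)^2=1, (2-3)^2=1, (6-6)^2=0, (5-5)^2=0, (4-4)^2=0, (1-1)^2=0
sum(d^2) = 2.
Step 3: rho = 1 - 6*2 / (6*(6^2 - 1)) = 1 - 12/210 = 0.942857.
Step 4: Under H0, t = rho * sqrt((n-2)/(1-rho^2)) = 5.6595 ~ t(4).
Step 5: Two-sided p-value from the t-distribution with 4 df = 0.004805.
Step 6: alpha = 0.05. reject H0.

rho = 0.9429, p = 0.004805, reject H0 at alpha = 0.05.


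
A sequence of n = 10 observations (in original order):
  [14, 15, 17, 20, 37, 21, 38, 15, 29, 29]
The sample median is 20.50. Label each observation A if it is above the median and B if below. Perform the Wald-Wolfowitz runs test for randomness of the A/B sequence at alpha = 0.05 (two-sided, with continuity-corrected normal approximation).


Step 1: Compute median = 20.50; label A = above, B = below.
Labels in order: BBBBAAABAA  (n_A = 5, n_B = 5)
Step 2: Count runs R = 4.
Step 3: Under H0 (random ordering), E[R] = 2*n_A*n_B/(n_A+n_B) + 1 = 2*5*5/10 + 1 = 6.0000.
        Var[R] = 2*n_A*n_B*(2*n_A*n_B - n_A - n_B) / ((n_A+n_B)^2 * (n_A+n_B-1)) = 2000/900 = 2.2222.
        SD[R] = 1.4907.
Step 4: Continuity-corrected z = (R + 0.5 - E[R]) / SD[R] = (4 + 0.5 - 6.0000) / 1.4907 = -1.0062.
Step 5: Two-sided p-value via normal approximation = 2*(1 - Phi(|z|)) = 0.314305.
Step 6: alpha = 0.05. fail to reject H0.

R = 4, z = -1.0062, p = 0.314305, fail to reject H0.


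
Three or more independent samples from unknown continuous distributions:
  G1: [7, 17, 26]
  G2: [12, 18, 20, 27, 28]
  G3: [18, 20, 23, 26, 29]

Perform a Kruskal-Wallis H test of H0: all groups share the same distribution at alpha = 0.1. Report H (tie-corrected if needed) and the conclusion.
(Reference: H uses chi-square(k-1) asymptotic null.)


Step 1: Combine all N = 13 observations and assign midranks.
sorted (value, group, rank): (7,G1,1), (12,G2,2), (17,G1,3), (18,G2,4.5), (18,G3,4.5), (20,G2,6.5), (20,G3,6.5), (23,G3,8), (26,G1,9.5), (26,G3,9.5), (27,G2,11), (28,G2,12), (29,G3,13)
Step 2: Sum ranks within each group.
R_1 = 13.5 (n_1 = 3)
R_2 = 36 (n_2 = 5)
R_3 = 41.5 (n_3 = 5)
Step 3: H = 12/(N(N+1)) * sum(R_i^2/n_i) - 3(N+1)
     = 12/(13*14) * (13.5^2/3 + 36^2/5 + 41.5^2/5) - 3*14
     = 0.065934 * 664.4 - 42
     = 1.806593.
Step 4: Ties present; correction factor C = 1 - 18/(13^3 - 13) = 0.991758. Corrected H = 1.806593 / 0.991758 = 1.821607.
Step 5: Under H0, H ~ chi^2(2); p-value = 0.402201.
Step 6: alpha = 0.1. fail to reject H0.

H = 1.8216, df = 2, p = 0.402201, fail to reject H0.


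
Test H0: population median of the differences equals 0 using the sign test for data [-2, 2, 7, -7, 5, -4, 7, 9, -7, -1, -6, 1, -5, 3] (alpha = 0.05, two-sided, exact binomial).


Step 1: Discard zero differences. Original n = 14; n_eff = number of nonzero differences = 14.
Nonzero differences (with sign): -2, +2, +7, -7, +5, -4, +7, +9, -7, -1, -6, +1, -5, +3
Step 2: Count signs: positive = 7, negative = 7.
Step 3: Under H0: P(positive) = 0.5, so the number of positives S ~ Bin(14, 0.5).
Step 4: Two-sided exact p-value = sum of Bin(14,0.5) probabilities at or below the observed probability = 1.000000.
Step 5: alpha = 0.05. fail to reject H0.

n_eff = 14, pos = 7, neg = 7, p = 1.000000, fail to reject H0.


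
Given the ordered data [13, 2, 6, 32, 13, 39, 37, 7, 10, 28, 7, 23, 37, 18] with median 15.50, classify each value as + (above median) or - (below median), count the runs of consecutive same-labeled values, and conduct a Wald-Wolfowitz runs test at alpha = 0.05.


Step 1: Compute median = 15.50; label A = above, B = below.
Labels in order: BBBABAABBABAAA  (n_A = 7, n_B = 7)
Step 2: Count runs R = 8.
Step 3: Under H0 (random ordering), E[R] = 2*n_A*n_B/(n_A+n_B) + 1 = 2*7*7/14 + 1 = 8.0000.
        Var[R] = 2*n_A*n_B*(2*n_A*n_B - n_A - n_B) / ((n_A+n_B)^2 * (n_A+n_B-1)) = 8232/2548 = 3.2308.
        SD[R] = 1.7974.
Step 4: R = E[R], so z = 0 with no continuity correction.
Step 5: Two-sided p-value via normal approximation = 2*(1 - Phi(|z|)) = 1.000000.
Step 6: alpha = 0.05. fail to reject H0.

R = 8, z = 0.0000, p = 1.000000, fail to reject H0.


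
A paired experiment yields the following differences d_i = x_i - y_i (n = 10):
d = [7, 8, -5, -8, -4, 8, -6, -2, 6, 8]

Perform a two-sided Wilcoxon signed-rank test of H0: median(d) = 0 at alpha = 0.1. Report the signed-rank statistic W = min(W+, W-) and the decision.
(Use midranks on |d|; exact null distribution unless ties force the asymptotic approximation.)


Step 1: Drop any zero differences (none here) and take |d_i|.
|d| = [7, 8, 5, 8, 4, 8, 6, 2, 6, 8]
Step 2: Midrank |d_i| (ties get averaged ranks).
ranks: |7|->6, |8|->8.5, |5|->3, |8|->8.5, |4|->2, |8|->8.5, |6|->4.5, |2|->1, |6|->4.5, |8|->8.5
Step 3: Attach original signs; sum ranks with positive sign and with negative sign.
W+ = 6 + 8.5 + 8.5 + 4.5 + 8.5 = 36
W- = 3 + 8.5 + 2 + 4.5 + 1 = 19
(Check: W+ + W- = 55 should equal n(n+1)/2 = 55.)
Step 4: Test statistic W = min(W+, W-) = 19.
Step 5: Ties in |d|, so use the tie-corrected normal approximation.
        E[W] = n(n+1)/4 = 10*11/4 = 27.5.
        Tie groups: |d|=6 (t=2), |d|=8 (t=4); sum(t^3 - t) = 66.
        Var[W] = n(n+1)(2n+1)/24 - sum(t^3-t)/48 = 2310/24 - 66/48 = 94.875.
        z = (W - E[W]) / sqrt(Var[W]) = (19 - 27.5) / 9.7404 = -0.8727.
        Two-sided p = 2*Phi(z) = 0.382851.
Step 6: alpha = 0.1. fail to reject H0.

W+ = 36, W- = 19, W = min = 19, p = 0.382851, fail to reject H0.


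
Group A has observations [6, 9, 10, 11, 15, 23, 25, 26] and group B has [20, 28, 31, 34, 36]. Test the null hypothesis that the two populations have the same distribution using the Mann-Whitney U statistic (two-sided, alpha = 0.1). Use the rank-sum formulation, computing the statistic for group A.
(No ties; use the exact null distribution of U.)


Step 1: Combine and sort all 13 observations; assign midranks.
sorted (value, group): (6,X), (9,X), (10,X), (11,X), (15,X), (20,Y), (23,X), (25,X), (26,X), (28,Y), (31,Y), (34,Y), (36,Y)
ranks: 6->1, 9->2, 10->3, 11->4, 15->5, 20->6, 23->7, 25->8, 26->9, 28->10, 31->11, 34->12, 36->13
Step 2: Rank sum for X: R1 = 1 + 2 + 3 + 4 + 5 + 7 + 8 + 9 = 39.
Step 3: U_X = R1 - n1(n1+1)/2 = 39 - 8*9/2 = 39 - 36 = 3.
       U_Y = n1*n2 - U_X = 40 - 3 = 37.
Step 4: No ties, so the exact null distribution of U (based on enumerating the C(13,8) = 1287 equally likely rank assignments) gives the two-sided p-value.
Step 5: p-value = 0.010878; compare to alpha = 0.1. reject H0.

U_X = 3, p = 0.010878, reject H0 at alpha = 0.1.


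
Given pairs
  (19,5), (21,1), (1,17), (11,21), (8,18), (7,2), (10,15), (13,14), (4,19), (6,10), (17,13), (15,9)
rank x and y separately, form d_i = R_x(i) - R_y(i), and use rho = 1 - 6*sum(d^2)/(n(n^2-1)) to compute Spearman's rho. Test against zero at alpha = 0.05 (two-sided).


Step 1: Rank x and y separately (midranks; no ties here).
rank(x): 19->11, 21->12, 1->1, 11->7, 8->5, 7->4, 10->6, 13->8, 4->2, 6->3, 17->10, 15->9
rank(y): 5->3, 1->1, 17->9, 21->12, 18->10, 2->2, 15->8, 14->7, 19->11, 10->5, 13->6, 9->4
Step 2: d_i = R_x(i) - R_y(i); compute d_i^2.
  (11-3)^2=64, (12-1)^2=121, (1-9)^2=64, (7-12)^2=25, (5-10)^2=25, (4-2)^2=4, (6-8)^2=4, (8-7)^2=1, (2-11)^2=81, (3-5)^2=4, (10-6)^2=16, (9-4)^2=25
sum(d^2) = 434.
Step 3: rho = 1 - 6*434 / (12*(12^2 - 1)) = 1 - 2604/1716 = -0.517483.
Step 4: Under H0, t = rho * sqrt((n-2)/(1-rho^2)) = -1.9124 ~ t(10).
Step 5: Two-sided p-value from the t-distribution with 10 df = 0.084869.
Step 6: alpha = 0.05. fail to reject H0.

rho = -0.5175, p = 0.084869, fail to reject H0 at alpha = 0.05.


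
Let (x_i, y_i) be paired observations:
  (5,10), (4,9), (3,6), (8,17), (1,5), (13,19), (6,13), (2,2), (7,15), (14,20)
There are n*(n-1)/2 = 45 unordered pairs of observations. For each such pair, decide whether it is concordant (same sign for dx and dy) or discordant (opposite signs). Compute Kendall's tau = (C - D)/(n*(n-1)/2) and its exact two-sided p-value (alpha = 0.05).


Step 1: Enumerate the 45 unordered pairs (i,j) with i<j and classify each by sign(x_j-x_i) * sign(y_j-y_i).
  (1,2):dx=-1,dy=-1->C; (1,3):dx=-2,dy=-4->C; (1,4):dx=+3,dy=+7->C; (1,5):dx=-4,dy=-5->C
  (1,6):dx=+8,dy=+9->C; (1,7):dx=+1,dy=+3->C; (1,8):dx=-3,dy=-8->C; (1,9):dx=+2,dy=+5->C
  (1,10):dx=+9,dy=+10->C; (2,3):dx=-1,dy=-3->C; (2,4):dx=+4,dy=+8->C; (2,5):dx=-3,dy=-4->C
  (2,6):dx=+9,dy=+10->C; (2,7):dx=+2,dy=+4->C; (2,8):dx=-2,dy=-7->C; (2,9):dx=+3,dy=+6->C
  (2,10):dx=+10,dy=+11->C; (3,4):dx=+5,dy=+11->C; (3,5):dx=-2,dy=-1->C; (3,6):dx=+10,dy=+13->C
  (3,7):dx=+3,dy=+7->C; (3,8):dx=-1,dy=-4->C; (3,9):dx=+4,dy=+9->C; (3,10):dx=+11,dy=+14->C
  (4,5):dx=-7,dy=-12->C; (4,6):dx=+5,dy=+2->C; (4,7):dx=-2,dy=-4->C; (4,8):dx=-6,dy=-15->C
  (4,9):dx=-1,dy=-2->C; (4,10):dx=+6,dy=+3->C; (5,6):dx=+12,dy=+14->C; (5,7):dx=+5,dy=+8->C
  (5,8):dx=+1,dy=-3->D; (5,9):dx=+6,dy=+10->C; (5,10):dx=+13,dy=+15->C; (6,7):dx=-7,dy=-6->C
  (6,8):dx=-11,dy=-17->C; (6,9):dx=-6,dy=-4->C; (6,10):dx=+1,dy=+1->C; (7,8):dx=-4,dy=-11->C
  (7,9):dx=+1,dy=+2->C; (7,10):dx=+8,dy=+7->C; (8,9):dx=+5,dy=+13->C; (8,10):dx=+12,dy=+18->C
  (9,10):dx=+7,dy=+5->C
Step 2: C = 44, D = 1, total pairs = 45.
Step 3: tau = (C - D)/(n(n-1)/2) = (44 - 1)/45 = 0.955556.
Step 4: Exact two-sided p-value (enumerate n! = 3628800 permutations of y under H0): p = 0.000006.
Step 5: alpha = 0.05. reject H0.

tau_b = 0.9556 (C=44, D=1), p = 0.000006, reject H0.


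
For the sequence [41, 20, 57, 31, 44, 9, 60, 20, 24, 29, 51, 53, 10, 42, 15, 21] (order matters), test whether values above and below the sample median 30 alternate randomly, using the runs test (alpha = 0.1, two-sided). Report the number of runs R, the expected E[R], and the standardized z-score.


Step 1: Compute median = 30; label A = above, B = below.
Labels in order: ABAAABABBBAABABB  (n_A = 8, n_B = 8)
Step 2: Count runs R = 10.
Step 3: Under H0 (random ordering), E[R] = 2*n_A*n_B/(n_A+n_B) + 1 = 2*8*8/16 + 1 = 9.0000.
        Var[R] = 2*n_A*n_B*(2*n_A*n_B - n_A - n_B) / ((n_A+n_B)^2 * (n_A+n_B-1)) = 14336/3840 = 3.7333.
        SD[R] = 1.9322.
Step 4: Continuity-corrected z = (R - 0.5 - E[R]) / SD[R] = (10 - 0.5 - 9.0000) / 1.9322 = 0.2588.
Step 5: Two-sided p-value via normal approximation = 2*(1 - Phi(|z|)) = 0.795809.
Step 6: alpha = 0.1. fail to reject H0.

R = 10, z = 0.2588, p = 0.795809, fail to reject H0.


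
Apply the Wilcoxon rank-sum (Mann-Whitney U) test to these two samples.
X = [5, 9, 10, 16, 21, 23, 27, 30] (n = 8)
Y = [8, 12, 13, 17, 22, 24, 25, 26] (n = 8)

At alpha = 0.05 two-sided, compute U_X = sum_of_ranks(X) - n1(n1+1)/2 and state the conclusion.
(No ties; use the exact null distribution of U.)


Step 1: Combine and sort all 16 observations; assign midranks.
sorted (value, group): (5,X), (8,Y), (9,X), (10,X), (12,Y), (13,Y), (16,X), (17,Y), (21,X), (22,Y), (23,X), (24,Y), (25,Y), (26,Y), (27,X), (30,X)
ranks: 5->1, 8->2, 9->3, 10->4, 12->5, 13->6, 16->7, 17->8, 21->9, 22->10, 23->11, 24->12, 25->13, 26->14, 27->15, 30->16
Step 2: Rank sum for X: R1 = 1 + 3 + 4 + 7 + 9 + 11 + 15 + 16 = 66.
Step 3: U_X = R1 - n1(n1+1)/2 = 66 - 8*9/2 = 66 - 36 = 30.
       U_Y = n1*n2 - U_X = 64 - 30 = 34.
Step 4: No ties, so the exact null distribution of U (based on enumerating the C(16,8) = 12870 equally likely rank assignments) gives the two-sided p-value.
Step 5: p-value = 0.878477; compare to alpha = 0.05. fail to reject H0.

U_X = 30, p = 0.878477, fail to reject H0 at alpha = 0.05.


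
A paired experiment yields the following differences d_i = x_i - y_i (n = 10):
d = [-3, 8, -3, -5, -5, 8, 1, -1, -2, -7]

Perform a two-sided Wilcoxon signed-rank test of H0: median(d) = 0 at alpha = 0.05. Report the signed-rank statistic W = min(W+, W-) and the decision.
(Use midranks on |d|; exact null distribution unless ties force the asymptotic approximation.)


Step 1: Drop any zero differences (none here) and take |d_i|.
|d| = [3, 8, 3, 5, 5, 8, 1, 1, 2, 7]
Step 2: Midrank |d_i| (ties get averaged ranks).
ranks: |3|->4.5, |8|->9.5, |3|->4.5, |5|->6.5, |5|->6.5, |8|->9.5, |1|->1.5, |1|->1.5, |2|->3, |7|->8
Step 3: Attach original signs; sum ranks with positive sign and with negative sign.
W+ = 9.5 + 9.5 + 1.5 = 20.5
W- = 4.5 + 4.5 + 6.5 + 6.5 + 1.5 + 3 + 8 = 34.5
(Check: W+ + W- = 55 should equal n(n+1)/2 = 55.)
Step 4: Test statistic W = min(W+, W-) = 20.5.
Step 5: Ties in |d|, so use the tie-corrected normal approximation.
        E[W] = n(n+1)/4 = 10*11/4 = 27.5.
        Tie groups: |d|=1 (t=2), |d|=3 (t=2), |d|=5 (t=2), |d|=8 (t=2); sum(t^3 - t) = 24.
        Var[W] = n(n+1)(2n+1)/24 - sum(t^3-t)/48 = 2310/24 - 24/48 = 95.75.
        z = (W - E[W]) / sqrt(Var[W]) = (20.5 - 27.5) / 9.7852 = -0.7154.
        Two-sided p = 2*Phi(z) = 0.474383.
Step 6: alpha = 0.05. fail to reject H0.

W+ = 20.5, W- = 34.5, W = min = 20.5, p = 0.474383, fail to reject H0.


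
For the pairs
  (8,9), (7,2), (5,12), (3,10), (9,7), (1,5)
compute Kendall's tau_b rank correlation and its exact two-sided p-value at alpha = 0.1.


Step 1: Enumerate the 15 unordered pairs (i,j) with i<j and classify each by sign(x_j-x_i) * sign(y_j-y_i).
  (1,2):dx=-1,dy=-7->C; (1,3):dx=-3,dy=+3->D; (1,4):dx=-5,dy=+1->D; (1,5):dx=+1,dy=-2->D
  (1,6):dx=-7,dy=-4->C; (2,3):dx=-2,dy=+10->D; (2,4):dx=-4,dy=+8->D; (2,5):dx=+2,dy=+5->C
  (2,6):dx=-6,dy=+3->D; (3,4):dx=-2,dy=-2->C; (3,5):dx=+4,dy=-5->D; (3,6):dx=-4,dy=-7->C
  (4,5):dx=+6,dy=-3->D; (4,6):dx=-2,dy=-5->C; (5,6):dx=-8,dy=-2->C
Step 2: C = 7, D = 8, total pairs = 15.
Step 3: tau = (C - D)/(n(n-1)/2) = (7 - 8)/15 = -0.066667.
Step 4: Exact two-sided p-value (enumerate n! = 720 permutations of y under H0): p = 1.000000.
Step 5: alpha = 0.1. fail to reject H0.

tau_b = -0.0667 (C=7, D=8), p = 1.000000, fail to reject H0.


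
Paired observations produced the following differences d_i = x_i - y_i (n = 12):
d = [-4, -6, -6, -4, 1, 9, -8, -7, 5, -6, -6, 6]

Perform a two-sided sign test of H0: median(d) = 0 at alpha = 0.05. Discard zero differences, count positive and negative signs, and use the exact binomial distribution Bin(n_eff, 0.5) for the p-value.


Step 1: Discard zero differences. Original n = 12; n_eff = number of nonzero differences = 12.
Nonzero differences (with sign): -4, -6, -6, -4, +1, +9, -8, -7, +5, -6, -6, +6
Step 2: Count signs: positive = 4, negative = 8.
Step 3: Under H0: P(positive) = 0.5, so the number of positives S ~ Bin(12, 0.5).
Step 4: Two-sided exact p-value = sum of Bin(12,0.5) probabilities at or below the observed probability = 0.387695.
Step 5: alpha = 0.05. fail to reject H0.

n_eff = 12, pos = 4, neg = 8, p = 0.387695, fail to reject H0.
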